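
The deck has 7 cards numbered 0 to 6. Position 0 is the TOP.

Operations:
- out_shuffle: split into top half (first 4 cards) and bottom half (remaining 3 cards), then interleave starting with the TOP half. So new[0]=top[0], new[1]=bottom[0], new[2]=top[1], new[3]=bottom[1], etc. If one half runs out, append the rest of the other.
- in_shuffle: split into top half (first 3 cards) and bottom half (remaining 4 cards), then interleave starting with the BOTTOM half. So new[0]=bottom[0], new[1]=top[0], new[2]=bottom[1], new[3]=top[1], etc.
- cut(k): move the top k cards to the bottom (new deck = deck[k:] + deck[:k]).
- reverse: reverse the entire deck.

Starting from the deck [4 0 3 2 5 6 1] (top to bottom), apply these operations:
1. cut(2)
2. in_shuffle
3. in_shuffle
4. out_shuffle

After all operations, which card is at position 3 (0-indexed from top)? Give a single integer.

Answer: 1

Derivation:
After op 1 (cut(2)): [3 2 5 6 1 4 0]
After op 2 (in_shuffle): [6 3 1 2 4 5 0]
After op 3 (in_shuffle): [2 6 4 3 5 1 0]
After op 4 (out_shuffle): [2 5 6 1 4 0 3]
Position 3: card 1.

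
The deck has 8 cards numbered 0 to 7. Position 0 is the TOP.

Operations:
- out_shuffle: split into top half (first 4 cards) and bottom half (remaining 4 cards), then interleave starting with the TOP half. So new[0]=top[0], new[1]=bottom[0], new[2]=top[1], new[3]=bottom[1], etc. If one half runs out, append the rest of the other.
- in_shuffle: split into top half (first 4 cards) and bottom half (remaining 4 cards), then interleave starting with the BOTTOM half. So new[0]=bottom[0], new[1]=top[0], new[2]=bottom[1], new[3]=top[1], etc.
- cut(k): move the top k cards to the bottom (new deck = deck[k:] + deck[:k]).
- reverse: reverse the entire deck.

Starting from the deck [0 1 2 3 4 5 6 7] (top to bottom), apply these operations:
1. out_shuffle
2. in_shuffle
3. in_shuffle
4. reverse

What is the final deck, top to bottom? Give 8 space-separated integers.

After op 1 (out_shuffle): [0 4 1 5 2 6 3 7]
After op 2 (in_shuffle): [2 0 6 4 3 1 7 5]
After op 3 (in_shuffle): [3 2 1 0 7 6 5 4]
After op 4 (reverse): [4 5 6 7 0 1 2 3]

Answer: 4 5 6 7 0 1 2 3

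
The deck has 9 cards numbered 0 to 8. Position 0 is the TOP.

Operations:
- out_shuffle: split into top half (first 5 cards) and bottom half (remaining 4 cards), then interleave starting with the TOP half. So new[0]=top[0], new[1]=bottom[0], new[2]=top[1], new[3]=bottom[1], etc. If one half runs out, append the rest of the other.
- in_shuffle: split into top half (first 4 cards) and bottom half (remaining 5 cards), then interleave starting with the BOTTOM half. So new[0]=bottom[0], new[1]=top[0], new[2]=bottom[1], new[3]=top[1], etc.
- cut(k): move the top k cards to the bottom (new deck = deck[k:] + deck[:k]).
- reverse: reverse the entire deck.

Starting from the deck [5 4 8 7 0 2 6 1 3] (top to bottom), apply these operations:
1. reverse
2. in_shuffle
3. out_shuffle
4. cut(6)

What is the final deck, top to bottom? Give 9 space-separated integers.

After op 1 (reverse): [3 1 6 2 0 7 8 4 5]
After op 2 (in_shuffle): [0 3 7 1 8 6 4 2 5]
After op 3 (out_shuffle): [0 6 3 4 7 2 1 5 8]
After op 4 (cut(6)): [1 5 8 0 6 3 4 7 2]

Answer: 1 5 8 0 6 3 4 7 2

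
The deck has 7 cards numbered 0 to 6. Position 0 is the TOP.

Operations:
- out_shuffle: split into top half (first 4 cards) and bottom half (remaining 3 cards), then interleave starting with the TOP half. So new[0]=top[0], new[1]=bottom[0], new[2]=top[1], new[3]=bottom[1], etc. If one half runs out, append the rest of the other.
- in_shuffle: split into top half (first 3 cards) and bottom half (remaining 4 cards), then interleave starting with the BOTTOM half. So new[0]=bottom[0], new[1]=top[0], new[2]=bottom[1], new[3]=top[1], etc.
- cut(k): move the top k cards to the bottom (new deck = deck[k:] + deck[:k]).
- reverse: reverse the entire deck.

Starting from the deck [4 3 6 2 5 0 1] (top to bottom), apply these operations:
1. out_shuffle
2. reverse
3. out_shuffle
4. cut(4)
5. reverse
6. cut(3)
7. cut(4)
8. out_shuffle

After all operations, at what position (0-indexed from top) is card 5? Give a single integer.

After op 1 (out_shuffle): [4 5 3 0 6 1 2]
After op 2 (reverse): [2 1 6 0 3 5 4]
After op 3 (out_shuffle): [2 3 1 5 6 4 0]
After op 4 (cut(4)): [6 4 0 2 3 1 5]
After op 5 (reverse): [5 1 3 2 0 4 6]
After op 6 (cut(3)): [2 0 4 6 5 1 3]
After op 7 (cut(4)): [5 1 3 2 0 4 6]
After op 8 (out_shuffle): [5 0 1 4 3 6 2]
Card 5 is at position 0.

Answer: 0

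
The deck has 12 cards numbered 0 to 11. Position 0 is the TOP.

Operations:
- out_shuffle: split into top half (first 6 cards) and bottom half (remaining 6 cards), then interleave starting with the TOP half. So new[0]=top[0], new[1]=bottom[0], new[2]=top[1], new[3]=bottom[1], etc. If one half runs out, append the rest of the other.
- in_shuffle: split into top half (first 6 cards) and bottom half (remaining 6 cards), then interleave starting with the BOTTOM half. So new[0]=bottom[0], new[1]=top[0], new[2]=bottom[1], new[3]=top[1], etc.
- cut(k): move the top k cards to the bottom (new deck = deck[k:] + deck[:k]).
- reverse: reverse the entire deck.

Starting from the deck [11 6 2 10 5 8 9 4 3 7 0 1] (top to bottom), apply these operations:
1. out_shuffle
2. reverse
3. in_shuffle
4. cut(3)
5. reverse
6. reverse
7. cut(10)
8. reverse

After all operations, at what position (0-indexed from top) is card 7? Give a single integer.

After op 1 (out_shuffle): [11 9 6 4 2 3 10 7 5 0 8 1]
After op 2 (reverse): [1 8 0 5 7 10 3 2 4 6 9 11]
After op 3 (in_shuffle): [3 1 2 8 4 0 6 5 9 7 11 10]
After op 4 (cut(3)): [8 4 0 6 5 9 7 11 10 3 1 2]
After op 5 (reverse): [2 1 3 10 11 7 9 5 6 0 4 8]
After op 6 (reverse): [8 4 0 6 5 9 7 11 10 3 1 2]
After op 7 (cut(10)): [1 2 8 4 0 6 5 9 7 11 10 3]
After op 8 (reverse): [3 10 11 7 9 5 6 0 4 8 2 1]
Card 7 is at position 3.

Answer: 3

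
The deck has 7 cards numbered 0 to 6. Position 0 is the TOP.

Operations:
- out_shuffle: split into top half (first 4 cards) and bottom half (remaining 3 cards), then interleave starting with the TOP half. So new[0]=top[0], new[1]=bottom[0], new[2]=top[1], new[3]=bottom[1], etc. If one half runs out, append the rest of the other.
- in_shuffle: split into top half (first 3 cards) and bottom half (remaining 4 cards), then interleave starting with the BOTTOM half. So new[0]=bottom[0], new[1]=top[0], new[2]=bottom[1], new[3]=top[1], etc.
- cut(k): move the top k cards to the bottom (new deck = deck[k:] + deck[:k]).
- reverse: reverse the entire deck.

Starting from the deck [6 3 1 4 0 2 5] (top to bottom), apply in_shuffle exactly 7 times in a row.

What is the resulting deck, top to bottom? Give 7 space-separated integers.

Answer: 4 6 0 3 2 1 5

Derivation:
After op 1 (in_shuffle): [4 6 0 3 2 1 5]
After op 2 (in_shuffle): [3 4 2 6 1 0 5]
After op 3 (in_shuffle): [6 3 1 4 0 2 5]
After op 4 (in_shuffle): [4 6 0 3 2 1 5]
After op 5 (in_shuffle): [3 4 2 6 1 0 5]
After op 6 (in_shuffle): [6 3 1 4 0 2 5]
After op 7 (in_shuffle): [4 6 0 3 2 1 5]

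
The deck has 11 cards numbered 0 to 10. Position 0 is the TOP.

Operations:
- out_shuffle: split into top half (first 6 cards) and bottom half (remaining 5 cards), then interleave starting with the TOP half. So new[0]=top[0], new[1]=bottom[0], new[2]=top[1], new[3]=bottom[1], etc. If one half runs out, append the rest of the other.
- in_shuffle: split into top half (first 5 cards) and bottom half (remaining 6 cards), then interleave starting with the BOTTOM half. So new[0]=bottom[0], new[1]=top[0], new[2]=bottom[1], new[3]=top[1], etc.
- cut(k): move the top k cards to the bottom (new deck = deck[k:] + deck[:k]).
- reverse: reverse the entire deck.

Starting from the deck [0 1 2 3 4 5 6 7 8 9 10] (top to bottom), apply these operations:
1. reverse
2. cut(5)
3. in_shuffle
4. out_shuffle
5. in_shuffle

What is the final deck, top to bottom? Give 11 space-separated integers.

After op 1 (reverse): [10 9 8 7 6 5 4 3 2 1 0]
After op 2 (cut(5)): [5 4 3 2 1 0 10 9 8 7 6]
After op 3 (in_shuffle): [0 5 10 4 9 3 8 2 7 1 6]
After op 4 (out_shuffle): [0 8 5 2 10 7 4 1 9 6 3]
After op 5 (in_shuffle): [7 0 4 8 1 5 9 2 6 10 3]

Answer: 7 0 4 8 1 5 9 2 6 10 3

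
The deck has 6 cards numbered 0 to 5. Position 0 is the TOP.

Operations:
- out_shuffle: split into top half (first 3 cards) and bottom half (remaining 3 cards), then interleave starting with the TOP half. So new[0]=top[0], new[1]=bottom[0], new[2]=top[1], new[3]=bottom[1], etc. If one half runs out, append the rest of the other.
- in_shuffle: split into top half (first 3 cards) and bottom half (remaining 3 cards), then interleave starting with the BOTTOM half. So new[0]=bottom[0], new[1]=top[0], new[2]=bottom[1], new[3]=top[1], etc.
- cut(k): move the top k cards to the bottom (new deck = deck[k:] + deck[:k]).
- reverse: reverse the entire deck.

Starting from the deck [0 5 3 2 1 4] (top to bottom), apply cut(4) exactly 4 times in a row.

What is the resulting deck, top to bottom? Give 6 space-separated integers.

After op 1 (cut(4)): [1 4 0 5 3 2]
After op 2 (cut(4)): [3 2 1 4 0 5]
After op 3 (cut(4)): [0 5 3 2 1 4]
After op 4 (cut(4)): [1 4 0 5 3 2]

Answer: 1 4 0 5 3 2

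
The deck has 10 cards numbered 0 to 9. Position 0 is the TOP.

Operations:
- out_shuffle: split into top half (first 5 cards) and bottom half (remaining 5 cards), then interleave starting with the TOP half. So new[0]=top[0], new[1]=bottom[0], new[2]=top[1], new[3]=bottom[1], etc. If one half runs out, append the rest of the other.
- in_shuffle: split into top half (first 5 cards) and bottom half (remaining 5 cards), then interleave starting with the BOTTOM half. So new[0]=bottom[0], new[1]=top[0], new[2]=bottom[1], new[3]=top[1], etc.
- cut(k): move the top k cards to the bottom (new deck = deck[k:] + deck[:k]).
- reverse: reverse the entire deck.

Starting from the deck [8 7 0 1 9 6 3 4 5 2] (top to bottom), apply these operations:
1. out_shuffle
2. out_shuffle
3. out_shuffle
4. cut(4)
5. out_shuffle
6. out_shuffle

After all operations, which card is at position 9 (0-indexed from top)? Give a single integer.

Answer: 3

Derivation:
After op 1 (out_shuffle): [8 6 7 3 0 4 1 5 9 2]
After op 2 (out_shuffle): [8 4 6 1 7 5 3 9 0 2]
After op 3 (out_shuffle): [8 5 4 3 6 9 1 0 7 2]
After op 4 (cut(4)): [6 9 1 0 7 2 8 5 4 3]
After op 5 (out_shuffle): [6 2 9 8 1 5 0 4 7 3]
After op 6 (out_shuffle): [6 5 2 0 9 4 8 7 1 3]
Position 9: card 3.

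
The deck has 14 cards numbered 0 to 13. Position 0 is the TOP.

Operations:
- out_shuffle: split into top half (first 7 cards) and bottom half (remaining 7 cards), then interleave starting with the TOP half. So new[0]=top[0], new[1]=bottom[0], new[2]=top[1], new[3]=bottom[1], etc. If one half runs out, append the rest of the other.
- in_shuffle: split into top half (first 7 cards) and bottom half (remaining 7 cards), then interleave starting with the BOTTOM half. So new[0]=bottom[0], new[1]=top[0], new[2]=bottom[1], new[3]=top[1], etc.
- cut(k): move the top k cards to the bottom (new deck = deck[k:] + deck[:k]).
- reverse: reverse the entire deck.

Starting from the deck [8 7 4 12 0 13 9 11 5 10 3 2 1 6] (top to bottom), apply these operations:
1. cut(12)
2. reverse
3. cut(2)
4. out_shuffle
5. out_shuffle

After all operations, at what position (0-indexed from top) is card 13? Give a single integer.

Answer: 3

Derivation:
After op 1 (cut(12)): [1 6 8 7 4 12 0 13 9 11 5 10 3 2]
After op 2 (reverse): [2 3 10 5 11 9 13 0 12 4 7 8 6 1]
After op 3 (cut(2)): [10 5 11 9 13 0 12 4 7 8 6 1 2 3]
After op 4 (out_shuffle): [10 4 5 7 11 8 9 6 13 1 0 2 12 3]
After op 5 (out_shuffle): [10 6 4 13 5 1 7 0 11 2 8 12 9 3]
Card 13 is at position 3.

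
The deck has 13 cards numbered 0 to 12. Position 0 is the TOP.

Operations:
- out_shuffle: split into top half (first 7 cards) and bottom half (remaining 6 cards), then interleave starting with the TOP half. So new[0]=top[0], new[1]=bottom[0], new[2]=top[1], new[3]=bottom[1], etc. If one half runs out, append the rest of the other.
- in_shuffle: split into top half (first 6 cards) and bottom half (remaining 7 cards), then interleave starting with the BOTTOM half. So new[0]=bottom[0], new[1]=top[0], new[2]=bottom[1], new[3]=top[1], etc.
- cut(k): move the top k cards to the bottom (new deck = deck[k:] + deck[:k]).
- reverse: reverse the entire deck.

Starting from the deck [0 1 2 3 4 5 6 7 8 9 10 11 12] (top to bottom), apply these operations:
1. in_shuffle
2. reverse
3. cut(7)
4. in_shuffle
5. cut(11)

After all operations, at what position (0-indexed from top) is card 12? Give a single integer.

Answer: 2

Derivation:
After op 1 (in_shuffle): [6 0 7 1 8 2 9 3 10 4 11 5 12]
After op 2 (reverse): [12 5 11 4 10 3 9 2 8 1 7 0 6]
After op 3 (cut(7)): [2 8 1 7 0 6 12 5 11 4 10 3 9]
After op 4 (in_shuffle): [12 2 5 8 11 1 4 7 10 0 3 6 9]
After op 5 (cut(11)): [6 9 12 2 5 8 11 1 4 7 10 0 3]
Card 12 is at position 2.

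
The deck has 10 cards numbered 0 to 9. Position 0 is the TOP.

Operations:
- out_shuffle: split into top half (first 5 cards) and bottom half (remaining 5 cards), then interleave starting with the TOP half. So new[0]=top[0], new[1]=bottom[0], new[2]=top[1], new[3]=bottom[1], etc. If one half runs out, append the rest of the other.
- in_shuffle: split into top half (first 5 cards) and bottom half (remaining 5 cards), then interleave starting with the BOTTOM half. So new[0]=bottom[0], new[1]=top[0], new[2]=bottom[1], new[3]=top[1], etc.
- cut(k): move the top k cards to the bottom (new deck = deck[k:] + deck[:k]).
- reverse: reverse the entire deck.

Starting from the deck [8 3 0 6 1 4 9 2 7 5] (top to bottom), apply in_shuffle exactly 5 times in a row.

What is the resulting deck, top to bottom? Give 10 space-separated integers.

After op 1 (in_shuffle): [4 8 9 3 2 0 7 6 5 1]
After op 2 (in_shuffle): [0 4 7 8 6 9 5 3 1 2]
After op 3 (in_shuffle): [9 0 5 4 3 7 1 8 2 6]
After op 4 (in_shuffle): [7 9 1 0 8 5 2 4 6 3]
After op 5 (in_shuffle): [5 7 2 9 4 1 6 0 3 8]

Answer: 5 7 2 9 4 1 6 0 3 8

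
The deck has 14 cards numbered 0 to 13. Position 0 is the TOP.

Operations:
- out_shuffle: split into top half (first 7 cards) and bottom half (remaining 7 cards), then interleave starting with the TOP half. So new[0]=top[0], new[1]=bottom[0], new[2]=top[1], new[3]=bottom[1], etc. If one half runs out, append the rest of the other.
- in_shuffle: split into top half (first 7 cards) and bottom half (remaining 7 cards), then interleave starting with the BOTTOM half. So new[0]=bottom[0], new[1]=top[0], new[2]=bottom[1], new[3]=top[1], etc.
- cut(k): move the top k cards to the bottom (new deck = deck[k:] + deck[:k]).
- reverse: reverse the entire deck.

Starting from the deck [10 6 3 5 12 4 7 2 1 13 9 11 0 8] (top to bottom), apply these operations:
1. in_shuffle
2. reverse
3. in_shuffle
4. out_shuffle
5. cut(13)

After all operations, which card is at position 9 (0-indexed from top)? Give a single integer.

Answer: 13

Derivation:
After op 1 (in_shuffle): [2 10 1 6 13 3 9 5 11 12 0 4 8 7]
After op 2 (reverse): [7 8 4 0 12 11 5 9 3 13 6 1 10 2]
After op 3 (in_shuffle): [9 7 3 8 13 4 6 0 1 12 10 11 2 5]
After op 4 (out_shuffle): [9 0 7 1 3 12 8 10 13 11 4 2 6 5]
After op 5 (cut(13)): [5 9 0 7 1 3 12 8 10 13 11 4 2 6]
Position 9: card 13.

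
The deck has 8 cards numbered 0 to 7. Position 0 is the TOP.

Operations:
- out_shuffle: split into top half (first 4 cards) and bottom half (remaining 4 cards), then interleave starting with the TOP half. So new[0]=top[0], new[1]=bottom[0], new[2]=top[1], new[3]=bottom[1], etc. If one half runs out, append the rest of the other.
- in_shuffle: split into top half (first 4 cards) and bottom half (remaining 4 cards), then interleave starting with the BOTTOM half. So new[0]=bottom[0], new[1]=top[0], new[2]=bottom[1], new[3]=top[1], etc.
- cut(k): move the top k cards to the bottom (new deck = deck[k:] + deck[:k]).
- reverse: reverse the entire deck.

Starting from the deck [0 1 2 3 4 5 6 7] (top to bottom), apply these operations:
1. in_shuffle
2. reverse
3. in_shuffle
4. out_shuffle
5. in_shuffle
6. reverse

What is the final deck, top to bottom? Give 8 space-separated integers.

Answer: 2 6 3 7 0 4 1 5

Derivation:
After op 1 (in_shuffle): [4 0 5 1 6 2 7 3]
After op 2 (reverse): [3 7 2 6 1 5 0 4]
After op 3 (in_shuffle): [1 3 5 7 0 2 4 6]
After op 4 (out_shuffle): [1 0 3 2 5 4 7 6]
After op 5 (in_shuffle): [5 1 4 0 7 3 6 2]
After op 6 (reverse): [2 6 3 7 0 4 1 5]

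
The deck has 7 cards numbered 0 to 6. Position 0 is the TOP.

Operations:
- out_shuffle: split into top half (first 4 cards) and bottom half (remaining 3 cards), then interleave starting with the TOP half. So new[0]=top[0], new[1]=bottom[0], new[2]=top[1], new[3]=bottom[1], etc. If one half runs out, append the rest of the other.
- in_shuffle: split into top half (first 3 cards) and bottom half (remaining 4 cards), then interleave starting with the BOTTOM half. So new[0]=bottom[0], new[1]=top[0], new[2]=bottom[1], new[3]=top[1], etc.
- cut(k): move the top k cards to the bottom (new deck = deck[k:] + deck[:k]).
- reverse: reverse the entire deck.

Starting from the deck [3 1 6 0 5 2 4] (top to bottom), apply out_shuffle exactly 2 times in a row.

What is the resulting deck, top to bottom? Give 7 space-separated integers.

After op 1 (out_shuffle): [3 5 1 2 6 4 0]
After op 2 (out_shuffle): [3 6 5 4 1 0 2]

Answer: 3 6 5 4 1 0 2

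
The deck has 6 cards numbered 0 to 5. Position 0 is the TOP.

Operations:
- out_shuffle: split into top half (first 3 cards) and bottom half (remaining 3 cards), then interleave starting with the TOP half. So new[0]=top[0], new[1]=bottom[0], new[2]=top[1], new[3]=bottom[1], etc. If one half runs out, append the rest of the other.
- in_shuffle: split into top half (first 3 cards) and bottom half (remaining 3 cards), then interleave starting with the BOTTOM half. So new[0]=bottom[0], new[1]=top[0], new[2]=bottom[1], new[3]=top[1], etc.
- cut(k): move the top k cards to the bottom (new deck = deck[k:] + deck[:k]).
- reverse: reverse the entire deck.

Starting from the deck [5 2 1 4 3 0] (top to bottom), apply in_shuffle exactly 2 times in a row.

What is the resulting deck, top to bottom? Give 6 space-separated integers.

Answer: 2 4 0 5 1 3

Derivation:
After op 1 (in_shuffle): [4 5 3 2 0 1]
After op 2 (in_shuffle): [2 4 0 5 1 3]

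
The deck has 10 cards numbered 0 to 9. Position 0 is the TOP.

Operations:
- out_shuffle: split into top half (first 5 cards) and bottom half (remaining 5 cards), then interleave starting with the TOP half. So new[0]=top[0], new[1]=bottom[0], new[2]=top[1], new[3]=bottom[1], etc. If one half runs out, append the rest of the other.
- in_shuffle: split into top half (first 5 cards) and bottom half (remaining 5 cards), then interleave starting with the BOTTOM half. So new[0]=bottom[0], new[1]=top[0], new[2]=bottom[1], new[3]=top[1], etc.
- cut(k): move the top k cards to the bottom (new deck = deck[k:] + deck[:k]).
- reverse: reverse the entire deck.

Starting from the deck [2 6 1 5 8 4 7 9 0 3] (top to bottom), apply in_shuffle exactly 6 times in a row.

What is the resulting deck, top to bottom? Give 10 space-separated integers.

After op 1 (in_shuffle): [4 2 7 6 9 1 0 5 3 8]
After op 2 (in_shuffle): [1 4 0 2 5 7 3 6 8 9]
After op 3 (in_shuffle): [7 1 3 4 6 0 8 2 9 5]
After op 4 (in_shuffle): [0 7 8 1 2 3 9 4 5 6]
After op 5 (in_shuffle): [3 0 9 7 4 8 5 1 6 2]
After op 6 (in_shuffle): [8 3 5 0 1 9 6 7 2 4]

Answer: 8 3 5 0 1 9 6 7 2 4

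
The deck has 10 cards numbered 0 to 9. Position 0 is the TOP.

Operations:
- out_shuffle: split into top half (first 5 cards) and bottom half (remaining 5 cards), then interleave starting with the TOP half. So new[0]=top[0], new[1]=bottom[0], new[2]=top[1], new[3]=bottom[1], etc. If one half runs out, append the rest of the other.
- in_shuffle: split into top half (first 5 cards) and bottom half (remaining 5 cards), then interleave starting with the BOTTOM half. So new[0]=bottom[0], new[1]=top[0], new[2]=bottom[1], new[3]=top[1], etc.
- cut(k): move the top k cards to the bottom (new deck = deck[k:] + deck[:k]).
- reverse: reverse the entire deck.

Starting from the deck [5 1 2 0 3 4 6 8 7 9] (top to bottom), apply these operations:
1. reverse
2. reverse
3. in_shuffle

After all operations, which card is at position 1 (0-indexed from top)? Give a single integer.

Answer: 5

Derivation:
After op 1 (reverse): [9 7 8 6 4 3 0 2 1 5]
After op 2 (reverse): [5 1 2 0 3 4 6 8 7 9]
After op 3 (in_shuffle): [4 5 6 1 8 2 7 0 9 3]
Position 1: card 5.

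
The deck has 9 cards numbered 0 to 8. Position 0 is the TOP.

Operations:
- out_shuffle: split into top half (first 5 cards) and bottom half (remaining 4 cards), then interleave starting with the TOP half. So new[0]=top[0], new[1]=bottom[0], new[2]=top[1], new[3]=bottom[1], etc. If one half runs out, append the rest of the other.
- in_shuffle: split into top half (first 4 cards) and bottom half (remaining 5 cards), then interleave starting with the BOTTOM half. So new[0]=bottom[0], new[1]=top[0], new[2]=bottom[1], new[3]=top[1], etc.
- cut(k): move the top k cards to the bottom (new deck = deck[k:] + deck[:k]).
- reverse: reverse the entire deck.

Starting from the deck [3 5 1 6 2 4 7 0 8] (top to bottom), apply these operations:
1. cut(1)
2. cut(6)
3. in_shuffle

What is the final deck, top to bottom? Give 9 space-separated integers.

After op 1 (cut(1)): [5 1 6 2 4 7 0 8 3]
After op 2 (cut(6)): [0 8 3 5 1 6 2 4 7]
After op 3 (in_shuffle): [1 0 6 8 2 3 4 5 7]

Answer: 1 0 6 8 2 3 4 5 7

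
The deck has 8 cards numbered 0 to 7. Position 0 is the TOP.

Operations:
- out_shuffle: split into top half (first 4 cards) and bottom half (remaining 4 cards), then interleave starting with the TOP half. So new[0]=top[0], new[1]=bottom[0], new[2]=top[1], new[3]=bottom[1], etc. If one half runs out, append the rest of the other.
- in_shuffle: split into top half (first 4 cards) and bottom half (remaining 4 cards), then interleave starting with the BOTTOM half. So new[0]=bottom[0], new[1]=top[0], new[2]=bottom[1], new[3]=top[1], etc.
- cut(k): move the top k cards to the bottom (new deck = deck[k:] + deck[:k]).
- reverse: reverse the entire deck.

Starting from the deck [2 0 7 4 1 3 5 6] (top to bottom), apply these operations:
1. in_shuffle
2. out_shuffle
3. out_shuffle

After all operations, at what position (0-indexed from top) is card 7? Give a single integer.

Answer: 6

Derivation:
After op 1 (in_shuffle): [1 2 3 0 5 7 6 4]
After op 2 (out_shuffle): [1 5 2 7 3 6 0 4]
After op 3 (out_shuffle): [1 3 5 6 2 0 7 4]
Card 7 is at position 6.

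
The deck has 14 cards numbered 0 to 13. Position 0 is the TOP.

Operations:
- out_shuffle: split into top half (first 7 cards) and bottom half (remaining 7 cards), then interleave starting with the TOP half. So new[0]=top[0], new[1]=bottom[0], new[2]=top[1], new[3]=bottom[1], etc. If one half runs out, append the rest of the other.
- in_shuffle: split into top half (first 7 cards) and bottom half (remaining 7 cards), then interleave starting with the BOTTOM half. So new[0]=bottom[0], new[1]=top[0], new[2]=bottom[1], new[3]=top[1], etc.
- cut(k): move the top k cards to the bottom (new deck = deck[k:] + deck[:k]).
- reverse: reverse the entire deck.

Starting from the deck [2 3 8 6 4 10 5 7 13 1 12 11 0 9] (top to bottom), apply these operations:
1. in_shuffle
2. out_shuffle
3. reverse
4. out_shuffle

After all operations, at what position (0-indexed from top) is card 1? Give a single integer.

After op 1 (in_shuffle): [7 2 13 3 1 8 12 6 11 4 0 10 9 5]
After op 2 (out_shuffle): [7 6 2 11 13 4 3 0 1 10 8 9 12 5]
After op 3 (reverse): [5 12 9 8 10 1 0 3 4 13 11 2 6 7]
After op 4 (out_shuffle): [5 3 12 4 9 13 8 11 10 2 1 6 0 7]
Card 1 is at position 10.

Answer: 10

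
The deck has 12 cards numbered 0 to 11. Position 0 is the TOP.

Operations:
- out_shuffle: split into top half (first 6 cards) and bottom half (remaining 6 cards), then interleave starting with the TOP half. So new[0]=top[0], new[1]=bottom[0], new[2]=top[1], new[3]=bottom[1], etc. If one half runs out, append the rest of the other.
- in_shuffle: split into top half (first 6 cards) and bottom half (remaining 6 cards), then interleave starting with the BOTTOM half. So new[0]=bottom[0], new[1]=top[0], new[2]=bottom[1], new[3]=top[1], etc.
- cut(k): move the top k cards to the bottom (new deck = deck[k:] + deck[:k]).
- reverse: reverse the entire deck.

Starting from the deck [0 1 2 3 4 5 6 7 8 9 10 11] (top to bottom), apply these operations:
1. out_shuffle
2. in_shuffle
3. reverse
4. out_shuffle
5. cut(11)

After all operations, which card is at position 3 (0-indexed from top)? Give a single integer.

Answer: 11

Derivation:
After op 1 (out_shuffle): [0 6 1 7 2 8 3 9 4 10 5 11]
After op 2 (in_shuffle): [3 0 9 6 4 1 10 7 5 2 11 8]
After op 3 (reverse): [8 11 2 5 7 10 1 4 6 9 0 3]
After op 4 (out_shuffle): [8 1 11 4 2 6 5 9 7 0 10 3]
After op 5 (cut(11)): [3 8 1 11 4 2 6 5 9 7 0 10]
Position 3: card 11.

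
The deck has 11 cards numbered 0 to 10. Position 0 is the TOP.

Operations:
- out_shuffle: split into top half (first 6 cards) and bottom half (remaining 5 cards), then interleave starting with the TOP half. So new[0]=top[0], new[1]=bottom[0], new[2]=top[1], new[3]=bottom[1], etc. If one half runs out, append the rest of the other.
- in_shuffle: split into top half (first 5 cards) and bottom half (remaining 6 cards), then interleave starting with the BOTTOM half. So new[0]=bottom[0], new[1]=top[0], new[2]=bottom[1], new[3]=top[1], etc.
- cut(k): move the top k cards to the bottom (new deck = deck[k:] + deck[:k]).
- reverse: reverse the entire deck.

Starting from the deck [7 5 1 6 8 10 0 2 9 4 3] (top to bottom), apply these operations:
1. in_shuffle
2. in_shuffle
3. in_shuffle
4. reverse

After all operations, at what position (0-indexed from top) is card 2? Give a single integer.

Answer: 2

Derivation:
After op 1 (in_shuffle): [10 7 0 5 2 1 9 6 4 8 3]
After op 2 (in_shuffle): [1 10 9 7 6 0 4 5 8 2 3]
After op 3 (in_shuffle): [0 1 4 10 5 9 8 7 2 6 3]
After op 4 (reverse): [3 6 2 7 8 9 5 10 4 1 0]
Card 2 is at position 2.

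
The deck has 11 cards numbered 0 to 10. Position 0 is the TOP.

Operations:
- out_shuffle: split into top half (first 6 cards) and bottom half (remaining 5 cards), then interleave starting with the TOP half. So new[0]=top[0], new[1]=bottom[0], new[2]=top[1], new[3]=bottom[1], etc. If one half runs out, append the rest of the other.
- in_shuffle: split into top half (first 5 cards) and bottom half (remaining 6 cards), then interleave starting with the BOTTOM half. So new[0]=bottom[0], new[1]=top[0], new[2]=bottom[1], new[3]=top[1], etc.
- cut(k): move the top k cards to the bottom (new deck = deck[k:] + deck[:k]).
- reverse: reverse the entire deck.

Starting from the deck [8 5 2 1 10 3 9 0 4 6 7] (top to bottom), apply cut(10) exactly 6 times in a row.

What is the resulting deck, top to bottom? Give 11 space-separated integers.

Answer: 3 9 0 4 6 7 8 5 2 1 10

Derivation:
After op 1 (cut(10)): [7 8 5 2 1 10 3 9 0 4 6]
After op 2 (cut(10)): [6 7 8 5 2 1 10 3 9 0 4]
After op 3 (cut(10)): [4 6 7 8 5 2 1 10 3 9 0]
After op 4 (cut(10)): [0 4 6 7 8 5 2 1 10 3 9]
After op 5 (cut(10)): [9 0 4 6 7 8 5 2 1 10 3]
After op 6 (cut(10)): [3 9 0 4 6 7 8 5 2 1 10]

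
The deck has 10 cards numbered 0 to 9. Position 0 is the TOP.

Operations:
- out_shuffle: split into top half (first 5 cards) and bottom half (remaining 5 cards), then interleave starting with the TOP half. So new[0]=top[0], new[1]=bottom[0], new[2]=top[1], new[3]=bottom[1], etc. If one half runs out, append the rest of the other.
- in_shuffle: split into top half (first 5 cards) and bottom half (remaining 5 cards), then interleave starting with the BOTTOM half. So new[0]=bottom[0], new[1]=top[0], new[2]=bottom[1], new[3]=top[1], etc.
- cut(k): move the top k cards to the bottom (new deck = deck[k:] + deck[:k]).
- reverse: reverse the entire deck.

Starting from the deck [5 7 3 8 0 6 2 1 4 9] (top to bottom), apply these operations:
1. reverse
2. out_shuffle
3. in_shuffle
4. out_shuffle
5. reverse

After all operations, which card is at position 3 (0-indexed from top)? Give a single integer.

Answer: 0

Derivation:
After op 1 (reverse): [9 4 1 2 6 0 8 3 7 5]
After op 2 (out_shuffle): [9 0 4 8 1 3 2 7 6 5]
After op 3 (in_shuffle): [3 9 2 0 7 4 6 8 5 1]
After op 4 (out_shuffle): [3 4 9 6 2 8 0 5 7 1]
After op 5 (reverse): [1 7 5 0 8 2 6 9 4 3]
Position 3: card 0.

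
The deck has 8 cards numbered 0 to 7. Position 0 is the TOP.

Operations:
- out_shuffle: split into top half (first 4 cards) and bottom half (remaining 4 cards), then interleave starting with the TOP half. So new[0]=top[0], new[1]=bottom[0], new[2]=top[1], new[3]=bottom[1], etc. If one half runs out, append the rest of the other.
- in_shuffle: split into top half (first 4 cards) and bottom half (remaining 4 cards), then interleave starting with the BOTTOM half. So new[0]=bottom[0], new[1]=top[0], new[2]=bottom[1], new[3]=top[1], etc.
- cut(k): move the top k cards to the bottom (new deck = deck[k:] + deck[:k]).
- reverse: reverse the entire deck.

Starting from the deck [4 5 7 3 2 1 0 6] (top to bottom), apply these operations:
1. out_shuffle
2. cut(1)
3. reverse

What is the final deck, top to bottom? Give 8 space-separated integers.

Answer: 4 6 3 0 7 1 5 2

Derivation:
After op 1 (out_shuffle): [4 2 5 1 7 0 3 6]
After op 2 (cut(1)): [2 5 1 7 0 3 6 4]
After op 3 (reverse): [4 6 3 0 7 1 5 2]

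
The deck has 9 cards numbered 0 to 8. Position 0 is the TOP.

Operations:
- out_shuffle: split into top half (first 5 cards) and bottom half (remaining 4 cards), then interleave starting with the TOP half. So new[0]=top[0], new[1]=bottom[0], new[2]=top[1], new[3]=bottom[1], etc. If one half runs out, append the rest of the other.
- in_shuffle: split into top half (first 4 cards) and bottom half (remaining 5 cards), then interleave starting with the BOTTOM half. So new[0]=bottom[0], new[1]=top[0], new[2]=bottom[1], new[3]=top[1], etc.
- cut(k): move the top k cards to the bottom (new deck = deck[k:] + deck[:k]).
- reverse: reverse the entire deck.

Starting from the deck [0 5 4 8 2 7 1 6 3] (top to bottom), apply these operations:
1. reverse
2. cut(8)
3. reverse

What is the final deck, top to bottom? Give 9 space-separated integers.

Answer: 5 4 8 2 7 1 6 3 0

Derivation:
After op 1 (reverse): [3 6 1 7 2 8 4 5 0]
After op 2 (cut(8)): [0 3 6 1 7 2 8 4 5]
After op 3 (reverse): [5 4 8 2 7 1 6 3 0]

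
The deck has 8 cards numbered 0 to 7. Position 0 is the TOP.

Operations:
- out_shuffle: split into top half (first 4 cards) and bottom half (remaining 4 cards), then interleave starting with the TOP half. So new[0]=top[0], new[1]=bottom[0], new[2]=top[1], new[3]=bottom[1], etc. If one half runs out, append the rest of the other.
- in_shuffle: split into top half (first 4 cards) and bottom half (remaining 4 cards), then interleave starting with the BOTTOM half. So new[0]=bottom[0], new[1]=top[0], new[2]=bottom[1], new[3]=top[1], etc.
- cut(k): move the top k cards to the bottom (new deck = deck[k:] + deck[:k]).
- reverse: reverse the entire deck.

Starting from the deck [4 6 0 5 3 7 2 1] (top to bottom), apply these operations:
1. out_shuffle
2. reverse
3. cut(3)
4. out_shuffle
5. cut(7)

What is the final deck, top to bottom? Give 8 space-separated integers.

Answer: 2 0 4 7 1 6 5 3

Derivation:
After op 1 (out_shuffle): [4 3 6 7 0 2 5 1]
After op 2 (reverse): [1 5 2 0 7 6 3 4]
After op 3 (cut(3)): [0 7 6 3 4 1 5 2]
After op 4 (out_shuffle): [0 4 7 1 6 5 3 2]
After op 5 (cut(7)): [2 0 4 7 1 6 5 3]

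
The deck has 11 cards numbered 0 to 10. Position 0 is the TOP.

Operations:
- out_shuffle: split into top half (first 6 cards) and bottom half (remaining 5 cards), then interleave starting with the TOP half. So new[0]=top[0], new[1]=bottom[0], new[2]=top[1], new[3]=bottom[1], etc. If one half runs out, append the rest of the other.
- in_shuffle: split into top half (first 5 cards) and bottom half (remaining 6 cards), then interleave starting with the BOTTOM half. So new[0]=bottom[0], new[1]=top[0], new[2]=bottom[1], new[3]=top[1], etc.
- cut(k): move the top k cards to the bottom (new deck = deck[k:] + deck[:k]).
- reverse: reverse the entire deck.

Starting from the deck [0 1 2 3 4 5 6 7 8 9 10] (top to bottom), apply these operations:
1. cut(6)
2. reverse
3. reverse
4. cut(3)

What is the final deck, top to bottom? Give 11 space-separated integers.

After op 1 (cut(6)): [6 7 8 9 10 0 1 2 3 4 5]
After op 2 (reverse): [5 4 3 2 1 0 10 9 8 7 6]
After op 3 (reverse): [6 7 8 9 10 0 1 2 3 4 5]
After op 4 (cut(3)): [9 10 0 1 2 3 4 5 6 7 8]

Answer: 9 10 0 1 2 3 4 5 6 7 8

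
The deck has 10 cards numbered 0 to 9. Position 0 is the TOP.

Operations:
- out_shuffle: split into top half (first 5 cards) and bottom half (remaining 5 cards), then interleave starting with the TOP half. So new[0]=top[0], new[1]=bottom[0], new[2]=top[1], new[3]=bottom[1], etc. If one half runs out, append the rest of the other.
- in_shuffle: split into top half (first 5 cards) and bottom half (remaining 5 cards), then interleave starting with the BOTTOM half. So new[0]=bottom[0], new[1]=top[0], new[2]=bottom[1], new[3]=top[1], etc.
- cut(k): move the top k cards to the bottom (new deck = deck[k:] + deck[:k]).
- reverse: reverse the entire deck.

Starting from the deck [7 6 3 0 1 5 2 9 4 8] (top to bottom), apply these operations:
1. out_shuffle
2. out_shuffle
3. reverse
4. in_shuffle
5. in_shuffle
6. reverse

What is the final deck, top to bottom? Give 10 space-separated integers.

Answer: 5 4 3 7 0 2 8 9 6 1

Derivation:
After op 1 (out_shuffle): [7 5 6 2 3 9 0 4 1 8]
After op 2 (out_shuffle): [7 9 5 0 6 4 2 1 3 8]
After op 3 (reverse): [8 3 1 2 4 6 0 5 9 7]
After op 4 (in_shuffle): [6 8 0 3 5 1 9 2 7 4]
After op 5 (in_shuffle): [1 6 9 8 2 0 7 3 4 5]
After op 6 (reverse): [5 4 3 7 0 2 8 9 6 1]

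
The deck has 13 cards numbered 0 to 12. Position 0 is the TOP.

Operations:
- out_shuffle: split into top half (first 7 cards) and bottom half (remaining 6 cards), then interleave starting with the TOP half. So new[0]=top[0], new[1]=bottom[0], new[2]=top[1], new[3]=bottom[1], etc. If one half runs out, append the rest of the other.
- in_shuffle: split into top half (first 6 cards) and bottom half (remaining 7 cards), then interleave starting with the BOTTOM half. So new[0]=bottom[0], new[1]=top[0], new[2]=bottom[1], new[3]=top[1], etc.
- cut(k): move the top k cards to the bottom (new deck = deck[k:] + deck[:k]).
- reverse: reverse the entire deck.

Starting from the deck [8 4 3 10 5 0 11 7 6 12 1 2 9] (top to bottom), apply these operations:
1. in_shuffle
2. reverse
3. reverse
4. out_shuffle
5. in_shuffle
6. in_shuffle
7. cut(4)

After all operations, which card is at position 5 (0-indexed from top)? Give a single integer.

Answer: 6

Derivation:
After op 1 (in_shuffle): [11 8 7 4 6 3 12 10 1 5 2 0 9]
After op 2 (reverse): [9 0 2 5 1 10 12 3 6 4 7 8 11]
After op 3 (reverse): [11 8 7 4 6 3 12 10 1 5 2 0 9]
After op 4 (out_shuffle): [11 10 8 1 7 5 4 2 6 0 3 9 12]
After op 5 (in_shuffle): [4 11 2 10 6 8 0 1 3 7 9 5 12]
After op 6 (in_shuffle): [0 4 1 11 3 2 7 10 9 6 5 8 12]
After op 7 (cut(4)): [3 2 7 10 9 6 5 8 12 0 4 1 11]
Position 5: card 6.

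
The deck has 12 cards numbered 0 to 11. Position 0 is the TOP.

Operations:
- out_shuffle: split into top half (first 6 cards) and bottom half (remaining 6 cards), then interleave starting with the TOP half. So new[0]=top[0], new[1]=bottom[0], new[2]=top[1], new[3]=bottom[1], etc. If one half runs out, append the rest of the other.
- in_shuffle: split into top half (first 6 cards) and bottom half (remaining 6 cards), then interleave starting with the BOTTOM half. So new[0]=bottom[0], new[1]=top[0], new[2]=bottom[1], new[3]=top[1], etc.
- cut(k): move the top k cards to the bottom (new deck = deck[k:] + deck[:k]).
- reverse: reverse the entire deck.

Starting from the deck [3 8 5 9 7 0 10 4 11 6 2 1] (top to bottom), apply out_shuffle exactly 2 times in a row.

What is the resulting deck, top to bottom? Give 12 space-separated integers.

After op 1 (out_shuffle): [3 10 8 4 5 11 9 6 7 2 0 1]
After op 2 (out_shuffle): [3 9 10 6 8 7 4 2 5 0 11 1]

Answer: 3 9 10 6 8 7 4 2 5 0 11 1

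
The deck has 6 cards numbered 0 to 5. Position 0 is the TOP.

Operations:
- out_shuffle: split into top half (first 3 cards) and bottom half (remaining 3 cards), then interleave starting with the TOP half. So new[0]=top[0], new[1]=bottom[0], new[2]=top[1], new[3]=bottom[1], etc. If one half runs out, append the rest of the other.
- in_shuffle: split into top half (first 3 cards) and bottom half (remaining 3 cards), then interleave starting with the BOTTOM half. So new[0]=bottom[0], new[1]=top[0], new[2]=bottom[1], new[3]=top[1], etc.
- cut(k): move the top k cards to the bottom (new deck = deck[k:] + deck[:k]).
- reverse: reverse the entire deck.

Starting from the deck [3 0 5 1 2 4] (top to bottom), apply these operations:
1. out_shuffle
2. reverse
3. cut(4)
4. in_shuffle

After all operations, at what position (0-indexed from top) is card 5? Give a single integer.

After op 1 (out_shuffle): [3 1 0 2 5 4]
After op 2 (reverse): [4 5 2 0 1 3]
After op 3 (cut(4)): [1 3 4 5 2 0]
After op 4 (in_shuffle): [5 1 2 3 0 4]
Card 5 is at position 0.

Answer: 0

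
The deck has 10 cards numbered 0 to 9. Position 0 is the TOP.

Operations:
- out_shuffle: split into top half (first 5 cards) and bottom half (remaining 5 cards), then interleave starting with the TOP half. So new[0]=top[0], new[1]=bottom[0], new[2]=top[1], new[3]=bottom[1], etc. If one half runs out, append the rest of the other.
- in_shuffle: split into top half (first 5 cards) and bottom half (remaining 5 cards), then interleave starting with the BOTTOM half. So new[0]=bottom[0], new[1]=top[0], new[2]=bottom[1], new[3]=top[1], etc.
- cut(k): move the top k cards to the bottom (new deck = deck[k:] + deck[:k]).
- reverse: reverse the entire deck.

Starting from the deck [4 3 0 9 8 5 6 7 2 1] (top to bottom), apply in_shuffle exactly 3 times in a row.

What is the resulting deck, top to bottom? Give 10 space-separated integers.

Answer: 6 0 1 5 3 2 8 4 7 9

Derivation:
After op 1 (in_shuffle): [5 4 6 3 7 0 2 9 1 8]
After op 2 (in_shuffle): [0 5 2 4 9 6 1 3 8 7]
After op 3 (in_shuffle): [6 0 1 5 3 2 8 4 7 9]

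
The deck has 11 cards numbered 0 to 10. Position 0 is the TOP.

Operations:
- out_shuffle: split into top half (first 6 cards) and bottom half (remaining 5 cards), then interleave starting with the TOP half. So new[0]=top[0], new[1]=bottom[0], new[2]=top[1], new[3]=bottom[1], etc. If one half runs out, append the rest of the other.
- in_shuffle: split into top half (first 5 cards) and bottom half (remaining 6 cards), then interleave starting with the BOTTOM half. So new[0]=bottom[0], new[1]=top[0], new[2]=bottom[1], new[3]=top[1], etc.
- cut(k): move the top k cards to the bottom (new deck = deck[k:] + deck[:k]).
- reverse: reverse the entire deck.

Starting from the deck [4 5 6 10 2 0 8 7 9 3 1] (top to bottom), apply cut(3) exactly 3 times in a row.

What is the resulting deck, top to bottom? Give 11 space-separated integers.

Answer: 3 1 4 5 6 10 2 0 8 7 9

Derivation:
After op 1 (cut(3)): [10 2 0 8 7 9 3 1 4 5 6]
After op 2 (cut(3)): [8 7 9 3 1 4 5 6 10 2 0]
After op 3 (cut(3)): [3 1 4 5 6 10 2 0 8 7 9]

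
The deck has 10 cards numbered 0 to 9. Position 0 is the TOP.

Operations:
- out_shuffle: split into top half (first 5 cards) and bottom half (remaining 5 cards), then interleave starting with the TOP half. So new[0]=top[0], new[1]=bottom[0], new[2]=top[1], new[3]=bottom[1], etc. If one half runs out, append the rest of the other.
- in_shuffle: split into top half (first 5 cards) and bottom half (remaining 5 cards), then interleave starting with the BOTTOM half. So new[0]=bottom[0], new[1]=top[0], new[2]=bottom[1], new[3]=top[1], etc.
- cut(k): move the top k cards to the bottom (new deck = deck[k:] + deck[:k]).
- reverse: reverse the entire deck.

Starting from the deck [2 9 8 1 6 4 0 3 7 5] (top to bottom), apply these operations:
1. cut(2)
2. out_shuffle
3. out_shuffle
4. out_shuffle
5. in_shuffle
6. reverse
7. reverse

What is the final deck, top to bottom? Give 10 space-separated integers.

After op 1 (cut(2)): [8 1 6 4 0 3 7 5 2 9]
After op 2 (out_shuffle): [8 3 1 7 6 5 4 2 0 9]
After op 3 (out_shuffle): [8 5 3 4 1 2 7 0 6 9]
After op 4 (out_shuffle): [8 2 5 7 3 0 4 6 1 9]
After op 5 (in_shuffle): [0 8 4 2 6 5 1 7 9 3]
After op 6 (reverse): [3 9 7 1 5 6 2 4 8 0]
After op 7 (reverse): [0 8 4 2 6 5 1 7 9 3]

Answer: 0 8 4 2 6 5 1 7 9 3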